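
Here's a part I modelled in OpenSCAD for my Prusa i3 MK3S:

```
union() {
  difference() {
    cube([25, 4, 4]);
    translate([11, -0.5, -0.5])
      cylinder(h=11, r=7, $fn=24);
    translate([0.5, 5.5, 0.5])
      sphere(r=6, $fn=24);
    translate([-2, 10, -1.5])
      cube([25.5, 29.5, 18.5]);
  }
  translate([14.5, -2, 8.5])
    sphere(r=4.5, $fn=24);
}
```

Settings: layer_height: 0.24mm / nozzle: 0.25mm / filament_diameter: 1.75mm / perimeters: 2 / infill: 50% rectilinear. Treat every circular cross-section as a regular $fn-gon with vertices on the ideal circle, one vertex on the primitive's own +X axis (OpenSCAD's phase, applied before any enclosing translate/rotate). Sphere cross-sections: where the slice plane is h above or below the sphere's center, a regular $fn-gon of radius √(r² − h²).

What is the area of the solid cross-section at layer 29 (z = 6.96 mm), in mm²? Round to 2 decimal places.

55.53 mm²

At z = 6.96 mm: the cube is absent (z outside [0, 4]); the cylinder at (11, -0.5): section is a regular 24-gon, circumradius r=7 (area = (24/2)·7.000²·sin(360°/24) = 152.19 mm²); the sphere at (0.5, 5.5) does not reach this height (|z−center|=6.460 > r=6); the cube at (-2, 10) (footprint 25.5×29.5) is included at this height (area 752.25 mm²); After the difference (first − rest): the first operand is absent here, so nothing remains; the sphere at (14.5, -2): section is a regular 24-gon, circumradius = √(r²−h²) = √(4.5²−1.54²) = 4.228 (area = (24/2)·4.228²·sin(360°/24) = 55.53 mm²); Combining (union): only the r=4.5 sphere at (14.5, -2) is present, so the union is just that shape — area = 55.53 mm². Overall, the cross-section is a single solid region. Net area = 55.53 mm².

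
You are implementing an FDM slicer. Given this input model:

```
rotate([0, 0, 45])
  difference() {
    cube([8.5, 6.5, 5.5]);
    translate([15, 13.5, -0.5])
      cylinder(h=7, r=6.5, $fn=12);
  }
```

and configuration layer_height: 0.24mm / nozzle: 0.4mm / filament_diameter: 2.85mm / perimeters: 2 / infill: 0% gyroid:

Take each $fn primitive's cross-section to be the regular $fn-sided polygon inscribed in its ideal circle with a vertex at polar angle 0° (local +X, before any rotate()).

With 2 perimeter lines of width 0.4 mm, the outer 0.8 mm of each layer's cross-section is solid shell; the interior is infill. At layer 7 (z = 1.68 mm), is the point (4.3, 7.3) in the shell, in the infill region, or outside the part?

shell

At z = 1.68 mm: the 8.5×6.5 cube contributes its full rectangle; the r=6.5 cylinder at (15, 13.5) gives a regular 12-gon of circumradius 6.5 (constant along its height); Subtracting the remaining from the first: starting from the 8.5×6.5 cube, the r=6.5 cylinder at (15, 13.5) misses the remaining region (no effect) — 1 connected region; (rotated 45° about Z; rotation is an isometry so areas/perimeters/island counts are preserved). Overall, the cross-section is a single solid region. Undo the 45° rotation: the query point maps to (8.202, 2.121) in the un-rotated model frame. The nearest boundary edge runs (8.50, 6.50)→(8.50, 0.00); distance from the point to it = 0.30 mm. The point is inside the cross-section, 0.30 mm from the nearest boundary — within the 0.8 mm shell band (2 × 0.4).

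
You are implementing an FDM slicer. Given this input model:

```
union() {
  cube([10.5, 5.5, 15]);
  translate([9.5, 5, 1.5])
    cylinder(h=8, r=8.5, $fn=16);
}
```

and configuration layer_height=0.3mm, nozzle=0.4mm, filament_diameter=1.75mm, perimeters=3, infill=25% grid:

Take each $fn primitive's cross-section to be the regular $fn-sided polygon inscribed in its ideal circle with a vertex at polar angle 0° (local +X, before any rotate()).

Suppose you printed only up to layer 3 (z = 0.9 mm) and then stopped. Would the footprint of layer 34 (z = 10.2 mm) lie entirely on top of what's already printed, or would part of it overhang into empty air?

entirely on top

Compare the two slices. At z = 0.9: the 10.5×5.5 cube contributes its full rectangle (area 57.75 mm²); the cylinder at (9.5, 5) is not intersected at this z (z outside [1.5, 9.5]); Merging all regions: only the 10.5×5.5 cube is present, so the union is just that shape — area = 57.75 mm². At z = 10.2: the cube (footprint 10.5×5.5) is included at this height (area 57.75 mm²); the cylinder at (9.5, 5) is absent (z outside [1.5, 9.5]); Taking the union: only the 10.5×5.5 cube is present, so the union is just that shape — area = 57.75 mm². Checking containment: the cross-section at z = 10.2 is a subset of the cross-section at z = 0.9.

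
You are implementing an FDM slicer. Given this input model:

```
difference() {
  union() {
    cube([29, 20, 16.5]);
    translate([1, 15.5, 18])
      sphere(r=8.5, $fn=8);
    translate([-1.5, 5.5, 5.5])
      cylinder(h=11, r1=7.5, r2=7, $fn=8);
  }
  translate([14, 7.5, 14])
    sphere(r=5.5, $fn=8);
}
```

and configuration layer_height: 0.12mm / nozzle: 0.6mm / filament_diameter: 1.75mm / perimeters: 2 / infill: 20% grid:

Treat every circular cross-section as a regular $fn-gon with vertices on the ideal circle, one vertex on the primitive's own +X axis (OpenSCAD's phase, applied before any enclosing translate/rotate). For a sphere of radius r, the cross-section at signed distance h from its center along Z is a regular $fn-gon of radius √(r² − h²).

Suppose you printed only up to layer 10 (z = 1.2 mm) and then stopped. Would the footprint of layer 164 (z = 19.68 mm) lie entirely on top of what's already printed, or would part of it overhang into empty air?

part overhangs

Compare the two slices. At z = 1.2: the cube is present — its section is the full 29×20 rectangle (area 580.00 mm²); the sphere at (1, 15.5) does not reach this height (|z−center|=16.800 > r=8.5); the cone at (-1.5, 5.5) is not intersected at this z (z outside [5.5, 16.5]); Combining (union): only the 29×20 cube is present, so the union is just that shape — area = 580.00 mm²; the sphere at (14, 7.5) does not reach this height (|z−center|=12.800 > r=5.5); Subtracting the remaining from the first: none of the subtracted shapes is present at this height, so that combined region is unchanged — area = 580.00 mm². At z = 19.68: the cube is absent (z outside [0, 16.5]); the r=8.5 sphere at (1, 15.5) contributes a regular 8-gon of circumradius √(8.5²−1.68²) = 8.332 (area = (8/2)·8.332²·sin(360°/8) = 196.37 mm²); the cone at (-1.5, 5.5) is not intersected at this z (z outside [5.5, 16.5]); Taking the union: only the r=8.5 sphere at (1, 15.5) is present, so the union is just that shape — area = 196.37 mm²; the sphere at (14, 7.5) is not intersected at this z (|z−center|=5.680 > r=5.5); Subtracting the remaining from the first: none of the subtracted shapes is present at this height, so that combined region is unchanged — area = 196.37 mm². Checking containment: at z = 19.68 the cross-section extends beyond the z = 1.2 cross-section by about 101.35 mm².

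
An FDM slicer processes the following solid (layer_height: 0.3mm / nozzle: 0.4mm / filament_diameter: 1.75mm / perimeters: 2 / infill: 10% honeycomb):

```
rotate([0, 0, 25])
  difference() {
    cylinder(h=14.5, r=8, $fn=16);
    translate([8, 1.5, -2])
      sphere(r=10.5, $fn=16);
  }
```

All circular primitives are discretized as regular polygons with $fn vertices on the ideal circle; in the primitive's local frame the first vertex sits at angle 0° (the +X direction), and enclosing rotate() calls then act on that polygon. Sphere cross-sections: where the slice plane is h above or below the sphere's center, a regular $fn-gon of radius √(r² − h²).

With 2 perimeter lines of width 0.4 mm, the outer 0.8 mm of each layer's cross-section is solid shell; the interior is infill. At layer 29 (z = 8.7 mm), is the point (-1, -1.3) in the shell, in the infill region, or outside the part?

infill

At z = 8.7 mm: the r=8 cylinder gives a regular 16-gon of circumradius 8 (constant along its height); the sphere at (8, 1.5) does not reach this height (|z−center|=10.700 > r=10.5); Taking the first minus the rest: none of the subtracted shapes is present at this height, so the r=8 cylinder is unchanged — 1 connected region; (rotated 25° about Z; rotation is an isometry so areas/perimeters/island counts are preserved). Overall, the cross-section is a single solid region. Undo the 25° rotation: the query point maps to (-1.456, -0.756) in the un-rotated model frame. The nearest boundary edge runs (-7.39, -3.06)→(-5.66, -5.66); distance from the point to it = 6.22 mm. The point is inside the cross-section and 6.22 mm from the nearest boundary — more than the 0.8 mm shell width (2 × 0.4), so it's in the infill interior.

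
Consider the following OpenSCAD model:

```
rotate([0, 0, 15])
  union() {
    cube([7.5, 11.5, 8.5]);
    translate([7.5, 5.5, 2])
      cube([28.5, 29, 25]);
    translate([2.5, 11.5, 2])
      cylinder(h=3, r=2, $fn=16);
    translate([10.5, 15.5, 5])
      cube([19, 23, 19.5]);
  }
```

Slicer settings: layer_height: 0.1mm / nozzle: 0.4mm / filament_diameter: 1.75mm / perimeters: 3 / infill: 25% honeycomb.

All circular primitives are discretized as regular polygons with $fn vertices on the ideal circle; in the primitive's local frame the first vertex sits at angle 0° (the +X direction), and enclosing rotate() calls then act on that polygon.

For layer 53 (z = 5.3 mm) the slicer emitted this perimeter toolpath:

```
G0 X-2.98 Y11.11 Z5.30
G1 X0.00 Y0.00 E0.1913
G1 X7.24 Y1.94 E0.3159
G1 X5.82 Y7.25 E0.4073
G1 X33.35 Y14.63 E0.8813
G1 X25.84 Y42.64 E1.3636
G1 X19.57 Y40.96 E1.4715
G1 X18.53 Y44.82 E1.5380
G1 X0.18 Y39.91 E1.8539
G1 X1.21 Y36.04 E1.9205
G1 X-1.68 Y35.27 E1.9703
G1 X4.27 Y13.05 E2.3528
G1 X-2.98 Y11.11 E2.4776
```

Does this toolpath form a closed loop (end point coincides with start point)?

Start point (G0): (-2.98, 11.11). End point (last G1): the path returns to the start — closed.

yes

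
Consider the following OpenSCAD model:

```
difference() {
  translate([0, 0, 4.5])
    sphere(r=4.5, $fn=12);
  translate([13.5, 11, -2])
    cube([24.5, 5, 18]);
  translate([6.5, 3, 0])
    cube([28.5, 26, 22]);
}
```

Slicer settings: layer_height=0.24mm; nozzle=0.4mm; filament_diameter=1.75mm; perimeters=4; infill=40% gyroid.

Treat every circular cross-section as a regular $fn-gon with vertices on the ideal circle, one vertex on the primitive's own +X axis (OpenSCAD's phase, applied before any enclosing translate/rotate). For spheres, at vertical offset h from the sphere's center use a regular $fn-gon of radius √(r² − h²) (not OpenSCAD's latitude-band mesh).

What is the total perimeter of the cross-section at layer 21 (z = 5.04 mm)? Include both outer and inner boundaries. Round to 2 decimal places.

At z = 5.04 mm: the r=4.5 sphere slices to a regular 12-gon of circumradius 4.467 (√(r²−h²) with h=0.54 from center) (perimeter = 2·12·4.467·sin(180°/12) = 27.75 mm); the cube at (13.5, 11) (footprint 24.5×5) is included at this height (perimeter 59.00 mm); the cube at (6.5, 3) (footprint 28.5×26) is included at this height (perimeter 109.00 mm); Taking the first minus the rest: starting from the r=4.5 sphere, the 24.5×5 cube at (13.5, 11) misses the remaining region (no effect); the 28.5×26 cube at (6.5, 3) misses the remaining region (no effect) — boundary = 27.75 mm. Overall, the cross-section is a single solid region. Total boundary length (outer) = 27.75 mm.

27.75 mm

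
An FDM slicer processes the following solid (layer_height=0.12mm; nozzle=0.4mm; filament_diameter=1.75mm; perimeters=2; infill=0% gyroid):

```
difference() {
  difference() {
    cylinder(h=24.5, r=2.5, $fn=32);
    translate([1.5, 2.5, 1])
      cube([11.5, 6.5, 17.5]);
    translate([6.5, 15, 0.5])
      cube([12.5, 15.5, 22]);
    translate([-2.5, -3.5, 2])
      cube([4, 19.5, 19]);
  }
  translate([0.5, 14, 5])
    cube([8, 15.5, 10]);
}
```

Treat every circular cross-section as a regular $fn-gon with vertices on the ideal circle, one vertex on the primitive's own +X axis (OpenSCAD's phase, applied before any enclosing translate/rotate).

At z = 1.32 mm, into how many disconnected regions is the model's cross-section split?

1

At z = 1.32 mm: the r=2.5 cylinder gives a regular 32-gon of circumradius 2.5 (constant along its height); the cube at (1.5, 2.5) is present — its section is the full 11.5×6.5 rectangle; the 12.5×15.5 cube at (6.5, 15) contributes its full rectangle; the cube at (-2.5, -3.5) is absent (z outside [2, 21]); Taking the first minus the rest: starting from the r=2.5 cylinder, the 11.5×6.5 cube at (1.5, 2.5) misses the remaining region (no effect); the 12.5×15.5 cube at (6.5, 15) misses the remaining region (no effect) — 1 connected region; the cube at (0.5, 14) is absent (z outside [5, 15]); After the difference (first − rest): none of the subtracted shapes is present at this height, so that combined region is unchanged — 1 connected region. The result has 1 disconnected region.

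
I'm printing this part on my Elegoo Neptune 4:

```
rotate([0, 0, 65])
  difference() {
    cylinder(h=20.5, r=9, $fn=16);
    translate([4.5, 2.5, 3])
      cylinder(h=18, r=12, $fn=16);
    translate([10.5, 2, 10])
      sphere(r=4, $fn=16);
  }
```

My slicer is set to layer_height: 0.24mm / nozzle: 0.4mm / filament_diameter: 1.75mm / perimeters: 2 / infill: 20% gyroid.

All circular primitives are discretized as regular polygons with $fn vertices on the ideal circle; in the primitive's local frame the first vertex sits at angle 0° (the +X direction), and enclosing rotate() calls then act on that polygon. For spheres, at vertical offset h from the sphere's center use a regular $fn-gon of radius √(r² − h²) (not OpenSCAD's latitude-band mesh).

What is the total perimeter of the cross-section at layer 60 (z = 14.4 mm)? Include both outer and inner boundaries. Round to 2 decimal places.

At z = 14.4 mm: the r=9 cylinder contributes a regular 16-gon of circumradius 9 (perimeter = 2·16·9.000·sin(180°/16) = 56.19 mm); the r=12 cylinder at (4.5, 2.5) gives a regular 16-gon of circumradius 12 (constant along its height) (perimeter = 2·16·12.000·sin(180°/16) = 74.91 mm); the sphere at (10.5, 2) is not intersected at this z (|z−center|=4.400 > r=4); After the difference (first − rest): starting from the r=9 cylinder, the r=12 cylinder at (4.5, 2.5) partially overlaps it — only the 220.12 mm² overlap (of its 440.85 mm²) is removed, clipping the outline — boundary = 39.44 mm; (whole slice rotated 65° about Z — lengths, areas and connectivity unchanged). Overall, the cross-section is a single solid region. Total boundary length (outer) = 39.44 mm.

39.44 mm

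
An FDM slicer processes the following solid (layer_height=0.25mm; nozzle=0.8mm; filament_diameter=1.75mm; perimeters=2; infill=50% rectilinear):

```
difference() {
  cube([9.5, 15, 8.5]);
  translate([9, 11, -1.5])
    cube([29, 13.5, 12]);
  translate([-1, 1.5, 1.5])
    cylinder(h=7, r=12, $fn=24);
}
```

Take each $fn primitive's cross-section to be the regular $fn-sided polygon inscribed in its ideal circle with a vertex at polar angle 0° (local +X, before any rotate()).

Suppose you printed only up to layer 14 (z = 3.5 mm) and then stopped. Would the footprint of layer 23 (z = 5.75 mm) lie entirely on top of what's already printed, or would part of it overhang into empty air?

entirely on top

Compare the two slices. At z = 3.5: the cube (footprint 9.5×15) is included at this height (area 142.50 mm²); the cube at (9, 11) is present — its section is the full 29×13.5 rectangle (area 391.50 mm²); the r=12 cylinder at (-1, 1.5) gives a regular 24-gon of circumradius 12 (constant along its height) (area = (24/2)·12.000²·sin(360°/24) = 447.24 mm²); Taking the first minus the rest: starting from the 9.5×15 cube (142.50 mm²), the 29×13.5 cube at (9, 11) partially overlaps it — only the 2.00 mm² overlap (of its 391.50 mm²) is removed, clipping the outline; the r=12 cylinder at (-1, 1.5) partially overlaps it — only the 108.66 mm² overlap (of its 447.24 mm²) is removed, clipping the outline — area = 31.84 mm². At z = 5.75: the cube is present — its section is the full 9.5×15 rectangle (area 142.50 mm²); the 29×13.5 cube at (9, 11) contributes its full rectangle (area 391.50 mm²); the r=12 cylinder at (-1, 1.5) gives a regular 24-gon of circumradius 12 (constant along its height) (area = (24/2)·12.000²·sin(360°/24) = 447.24 mm²); Taking the first minus the rest: starting from the 9.5×15 cube (142.50 mm²), the 29×13.5 cube at (9, 11) partially overlaps it — only the 2.00 mm² overlap (of its 391.50 mm²) is removed, clipping the outline; the r=12 cylinder at (-1, 1.5) partially overlaps it — only the 108.66 mm² overlap (of its 447.24 mm²) is removed, clipping the outline — area = 31.84 mm². Checking containment: the cross-section at z = 5.75 is a subset of the cross-section at z = 3.5.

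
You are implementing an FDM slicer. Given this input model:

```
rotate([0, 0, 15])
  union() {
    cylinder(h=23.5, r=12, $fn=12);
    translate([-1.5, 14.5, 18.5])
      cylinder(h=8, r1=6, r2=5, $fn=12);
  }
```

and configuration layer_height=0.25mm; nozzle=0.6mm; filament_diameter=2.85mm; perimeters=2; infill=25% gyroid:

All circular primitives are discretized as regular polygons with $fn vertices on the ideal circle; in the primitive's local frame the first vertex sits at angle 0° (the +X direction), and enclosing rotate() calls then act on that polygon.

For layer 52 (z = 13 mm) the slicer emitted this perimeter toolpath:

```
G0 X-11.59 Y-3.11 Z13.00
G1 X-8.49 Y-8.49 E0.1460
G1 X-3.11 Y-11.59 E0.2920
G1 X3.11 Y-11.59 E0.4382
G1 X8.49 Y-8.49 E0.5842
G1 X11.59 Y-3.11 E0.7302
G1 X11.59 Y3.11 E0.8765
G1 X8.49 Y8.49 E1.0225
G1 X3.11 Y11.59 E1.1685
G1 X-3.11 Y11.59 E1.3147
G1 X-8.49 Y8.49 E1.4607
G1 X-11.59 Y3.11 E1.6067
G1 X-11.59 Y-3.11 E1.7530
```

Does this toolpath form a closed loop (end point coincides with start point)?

yes

Start point (G0): (-11.59, -3.11). End point (last G1): the path returns to the start — closed.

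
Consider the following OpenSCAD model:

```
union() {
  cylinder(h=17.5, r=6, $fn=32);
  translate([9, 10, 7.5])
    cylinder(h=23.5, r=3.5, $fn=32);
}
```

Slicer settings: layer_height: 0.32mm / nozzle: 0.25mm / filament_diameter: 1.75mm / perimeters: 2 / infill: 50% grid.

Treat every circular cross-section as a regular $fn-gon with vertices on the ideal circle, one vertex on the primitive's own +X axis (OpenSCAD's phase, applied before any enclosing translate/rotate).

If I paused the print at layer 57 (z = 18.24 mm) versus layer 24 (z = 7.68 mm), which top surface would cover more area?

Layer 57 (z = 18.24): the cylinder does not reach this height (z outside [0, 17.5]); the r=3.5 cylinder at (9, 10) gives a regular 32-gon of circumradius 3.5 (constant along its height) (area = (32/2)·3.500²·sin(360°/32) = 38.24 mm²); Combining (union): only the r=3.5 cylinder at (9, 10) is present, so the union is just that shape — area = 38.24 mm². So its area = 38.24 mm². Layer 24 (z = 7.68): the r=6 cylinder gives a regular 32-gon of circumradius 6 (constant along its height) (area = (32/2)·6.000²·sin(360°/32) = 112.37 mm²); the r=3.5 cylinder at (9, 10) contributes a regular 32-gon of circumradius 3.5 (area = (32/2)·3.500²·sin(360°/32) = 38.24 mm²); Merging all regions: the 2 present regions are separate (no shared area or edge), so areas and boundary lengths simply add and each stays a separate island — area = 150.61 mm². So its area = 150.61 mm². Layer 24 is larger (150.61 vs 38.24 mm²).

layer 24 (z = 7.68 mm)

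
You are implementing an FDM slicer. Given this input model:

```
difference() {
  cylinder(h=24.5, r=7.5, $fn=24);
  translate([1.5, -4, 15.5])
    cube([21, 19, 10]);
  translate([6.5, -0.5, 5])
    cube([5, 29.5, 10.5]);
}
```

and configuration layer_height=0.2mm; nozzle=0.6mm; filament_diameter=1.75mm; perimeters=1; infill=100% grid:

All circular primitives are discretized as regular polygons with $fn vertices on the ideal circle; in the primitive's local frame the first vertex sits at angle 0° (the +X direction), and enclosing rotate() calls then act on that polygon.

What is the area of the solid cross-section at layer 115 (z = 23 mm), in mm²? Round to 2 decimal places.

At z = 23 mm: the cylinder: section is a regular 24-gon, circumradius r=7.5 (area = (24/2)·7.500²·sin(360°/24) = 174.70 mm²); the cube at (1.5, -4) (footprint 21×19) is included at this height (area 399.00 mm²); the cube at (6.5, -0.5) does not reach this height (z outside [5, 15.5]); Subtracting the remaining from the first: starting from the r=7.5 cylinder (174.70 mm²), the 21×19 cube at (1.5, -4) partially overlaps it — only the 54.91 mm² overlap (of its 399.00 mm²) is removed, clipping the outline — area = 119.79 mm². Overall, the cross-section is a single solid region. Net area = 119.79 mm².

119.79 mm²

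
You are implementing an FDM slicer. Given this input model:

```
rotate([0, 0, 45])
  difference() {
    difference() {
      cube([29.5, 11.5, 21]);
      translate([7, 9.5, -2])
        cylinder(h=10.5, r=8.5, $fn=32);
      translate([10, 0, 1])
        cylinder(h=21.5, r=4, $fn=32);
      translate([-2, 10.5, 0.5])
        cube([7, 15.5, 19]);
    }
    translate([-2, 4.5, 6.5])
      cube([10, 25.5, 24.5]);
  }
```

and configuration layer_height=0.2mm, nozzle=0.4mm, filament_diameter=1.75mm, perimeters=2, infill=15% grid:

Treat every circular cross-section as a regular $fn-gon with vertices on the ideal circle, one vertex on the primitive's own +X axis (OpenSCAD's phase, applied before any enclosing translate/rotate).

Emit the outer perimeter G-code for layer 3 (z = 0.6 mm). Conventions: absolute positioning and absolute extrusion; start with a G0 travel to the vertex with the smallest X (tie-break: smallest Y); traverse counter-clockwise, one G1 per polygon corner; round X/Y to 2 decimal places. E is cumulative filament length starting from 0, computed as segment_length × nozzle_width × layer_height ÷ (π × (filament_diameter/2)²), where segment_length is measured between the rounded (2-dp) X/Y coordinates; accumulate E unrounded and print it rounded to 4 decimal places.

G0 X-3.32 Y3.32 Z0.60
G1 X0.00 Y0.00 E0.1562
G1 X20.86 Y20.86 E1.1374
G1 X12.73 Y28.99 E1.5198
G1 X2.64 Y18.90 E1.9944
G1 X2.95 Y18.73 E2.0061
G1 X4.24 Y17.68 E2.0614
G1 X5.30 Y16.39 E2.1170
G1 X6.09 Y14.92 E2.1725
G1 X6.57 Y13.33 E2.2277
G1 X6.73 Y11.67 E2.2832
G1 X6.57 Y10.01 E2.3387
G1 X6.09 Y8.41 E2.3942
G1 X5.30 Y6.94 E2.4497
G1 X4.24 Y5.66 E2.5050
G1 X2.95 Y4.60 E2.5605
G1 X1.49 Y3.81 E2.6157
G1 X-0.11 Y3.33 E2.6713
G1 X-1.77 Y3.17 E2.7268
G1 X-3.32 Y3.32 E2.7786

At z = 0.6 mm: the cube (footprint 29.5×11.5) is included at this height; the r=8.5 cylinder at (7, 9.5) gives a regular 32-gon of circumradius 8.5 (constant along its height); the cylinder at (10, 0) is absent (z outside [1, 22.5]); the 7×15.5 cube at (-2, 10.5) contributes its full rectangle; After the difference (first − rest): starting from the 29.5×11.5 cube, the r=8.5 cylinder at (7, 9.5) partially overlaps it — only the 138.78 mm² overlap (of its 225.52 mm²) is removed, clipping the outline; the 7×15.5 cube at (-2, 10.5) misses the remaining region (no effect) — 1 connected region; the cube at (-2, 4.5) is not intersected at this z (z outside [6.5, 31]); Taking the first minus the rest: none of the subtracted shapes is present at this height, so the result so far is unchanged — 1 connected region; (rotated 45° about Z; rotation is an isometry so areas/perimeters/island counts are preserved). The outline is a single polygon with 19 vertices. Extrusion per mm of travel: 0.4 × 0.2 / (π × 0.875²) = 0.033260. Accumulating E over each segment gives final E = 2.7786.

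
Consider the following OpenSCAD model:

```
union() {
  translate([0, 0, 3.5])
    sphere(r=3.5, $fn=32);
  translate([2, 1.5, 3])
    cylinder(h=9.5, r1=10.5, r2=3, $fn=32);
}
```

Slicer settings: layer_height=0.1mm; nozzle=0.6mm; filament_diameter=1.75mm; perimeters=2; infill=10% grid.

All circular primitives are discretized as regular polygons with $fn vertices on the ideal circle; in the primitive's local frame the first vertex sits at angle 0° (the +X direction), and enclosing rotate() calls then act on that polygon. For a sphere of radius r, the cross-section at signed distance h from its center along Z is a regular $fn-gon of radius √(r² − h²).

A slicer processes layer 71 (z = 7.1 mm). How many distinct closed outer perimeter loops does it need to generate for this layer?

At z = 7.1 mm: the sphere is not intersected at this z (|z−center|=3.600 > r=3.5); the cone at (2, 1.5) (r1=10.5→r2=3) has section circumradius 7.263 here — a regular 32-gon; Combining (union): only the cone at (2, 1.5) is present, so the union is just that shape — 1 connected region. The result has 1 disconnected region.

1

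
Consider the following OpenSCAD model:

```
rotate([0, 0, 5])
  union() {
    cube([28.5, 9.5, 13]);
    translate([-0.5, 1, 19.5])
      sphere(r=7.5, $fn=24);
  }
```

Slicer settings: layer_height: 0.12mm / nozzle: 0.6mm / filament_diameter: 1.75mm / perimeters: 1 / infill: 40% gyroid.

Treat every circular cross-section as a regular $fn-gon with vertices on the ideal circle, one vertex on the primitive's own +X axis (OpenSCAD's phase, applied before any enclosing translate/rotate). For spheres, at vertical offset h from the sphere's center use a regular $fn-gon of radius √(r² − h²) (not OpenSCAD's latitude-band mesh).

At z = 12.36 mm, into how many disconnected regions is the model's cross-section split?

1

At z = 12.36 mm: the cube (footprint 28.5×9.5) is included at this height; the sphere at (-0.5, 1): section is a regular 24-gon, circumradius = √(r²−h²) = √(7.5²−7.14²) = 2.296; Merging all regions: the regions partially overlap (shared area 4.67 mm²), so overlapping operands fuse into one piece — 1 connected region; (whole slice rotated 5° about Z — lengths, areas and connectivity unchanged). The result has 1 disconnected region.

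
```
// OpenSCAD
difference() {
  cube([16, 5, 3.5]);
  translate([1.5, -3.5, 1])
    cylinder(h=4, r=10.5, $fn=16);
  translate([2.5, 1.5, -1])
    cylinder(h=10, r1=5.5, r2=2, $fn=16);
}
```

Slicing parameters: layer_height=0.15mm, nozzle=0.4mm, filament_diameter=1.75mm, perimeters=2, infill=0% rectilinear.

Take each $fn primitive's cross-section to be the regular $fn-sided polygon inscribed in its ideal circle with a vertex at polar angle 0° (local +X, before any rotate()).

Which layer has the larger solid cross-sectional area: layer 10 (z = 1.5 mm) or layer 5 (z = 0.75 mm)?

Layer 10 (z = 1.5): the 16×5 cube contributes its full rectangle (area 80.00 mm²); the r=10.5 cylinder at (1.5, -3.5) contributes a regular 16-gon of circumradius 10.5 (area = (16/2)·10.500²·sin(360°/16) = 337.53 mm²); the cone at (2.5, 1.5) (r1=5.5→r2=2) has section circumradius 4.625 here — a regular 16-gon (area = (16/2)·4.625²·sin(360°/16) = 65.49 mm²); After the difference (first − rest): starting from the 16×5 cube (80.00 mm²), the r=10.5 cylinder at (1.5, -3.5) partially overlaps it — only the 48.84 mm² overlap (of its 337.53 mm²) is removed, clipping the outline; the cone at (2.5, 1.5) misses the remaining region (no effect) — area = 31.16 mm². So its area = 31.16 mm². Layer 5 (z = 0.75): the cube (footprint 16×5) is included at this height (area 80.00 mm²); the cylinder at (1.5, -3.5) is absent (z outside [1, 5]); the cone at (2.5, 1.5) (r1=5.5→r2=2) has section circumradius 4.888 here — a regular 16-gon (area = (16/2)·4.888²·sin(360°/16) = 73.13 mm²); Subtracting the remaining from the first: starting from the 16×5 cube (80.00 mm²), the cone at (2.5, 1.5) partially overlaps it — only the 34.87 mm² overlap (of its 73.13 mm²) is removed, clipping the outline — area = 45.13 mm². So its area = 45.13 mm². Layer 5 is larger (45.13 vs 31.16 mm²).

layer 5 (z = 0.75 mm)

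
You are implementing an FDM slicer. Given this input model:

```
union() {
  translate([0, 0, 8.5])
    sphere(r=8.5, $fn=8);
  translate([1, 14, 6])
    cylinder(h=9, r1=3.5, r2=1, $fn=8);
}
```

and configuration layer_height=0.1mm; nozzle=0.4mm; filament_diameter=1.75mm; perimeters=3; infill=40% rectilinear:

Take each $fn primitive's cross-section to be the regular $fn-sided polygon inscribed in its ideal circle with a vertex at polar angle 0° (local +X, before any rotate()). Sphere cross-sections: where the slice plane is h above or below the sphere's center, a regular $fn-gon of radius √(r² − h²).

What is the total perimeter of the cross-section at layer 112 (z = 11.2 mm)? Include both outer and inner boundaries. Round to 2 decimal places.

At z = 11.2 mm: the sphere: section is a regular 8-gon, circumradius = √(r²−h²) = √(8.5²−2.7²) = 8.060 (perimeter = 2·8·8.060·sin(180°/8) = 49.35 mm); the cone at (1, 14): at t=0.578 of its height the radius interpolates to r₁+(r₂−r₁)t = 2.056, giving a regular 8-gon of that circumradius (perimeter = 2·8·2.056·sin(180°/8) = 12.59 mm); Merging all regions: the 2 present regions are separate (no shared area or edge), so areas and boundary lengths simply add and each stays a separate island — boundary = 61.94 mm. Overall, the cross-section has 2 separate islands. Total boundary length (outer) = 61.94 mm.

61.94 mm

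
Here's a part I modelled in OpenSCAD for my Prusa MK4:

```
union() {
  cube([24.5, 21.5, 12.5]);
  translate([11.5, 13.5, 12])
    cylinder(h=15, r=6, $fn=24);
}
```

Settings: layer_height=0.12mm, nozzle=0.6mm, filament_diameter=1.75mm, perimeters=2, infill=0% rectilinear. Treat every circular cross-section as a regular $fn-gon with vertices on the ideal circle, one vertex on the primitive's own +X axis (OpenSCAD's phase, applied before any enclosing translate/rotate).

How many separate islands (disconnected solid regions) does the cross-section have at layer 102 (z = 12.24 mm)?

At z = 12.24 mm: the cube (footprint 24.5×21.5) is included at this height; the r=6 cylinder at (11.5, 13.5) contributes a regular 24-gon of circumradius 6; Taking the union: the r=6 cylinder at (11.5, 13.5) lies entirely inside the 24.5×21.5 cube, so the union is just the 24.5×21.5 cube — 1 connected region. Overall, the cross-section is a single solid region. Island count = 1.

1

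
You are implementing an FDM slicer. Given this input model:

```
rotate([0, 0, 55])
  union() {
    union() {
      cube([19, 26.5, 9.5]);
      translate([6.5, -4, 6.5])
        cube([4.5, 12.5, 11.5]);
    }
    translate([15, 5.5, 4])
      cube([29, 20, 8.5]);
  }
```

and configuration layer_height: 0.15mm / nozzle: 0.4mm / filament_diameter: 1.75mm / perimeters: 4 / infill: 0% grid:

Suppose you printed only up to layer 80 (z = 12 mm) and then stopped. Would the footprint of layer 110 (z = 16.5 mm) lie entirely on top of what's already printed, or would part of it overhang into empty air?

entirely on top

Compare the two slices. At z = 12: the cube is not intersected at this z (z outside [0, 9.5]); the cube at (6.5, -4) is present — its section is the full 4.5×12.5 rectangle (area 56.25 mm²); Taking the union: only the 4.5×12.5 cube at (6.5, -4) is present, so the union is just that shape — area = 56.25 mm²; the 29×20 cube at (15, 5.5) contributes its full rectangle (area 580.00 mm²); Combining (union): the 2 present regions are separate (no shared area or edge), so areas and boundary lengths simply add and each stays a separate island — area = 636.25 mm²; (whole slice rotated 55° about Z — lengths, areas and connectivity unchanged). At z = 16.5: the cube is not intersected at this z (z outside [0, 9.5]); the cube at (6.5, -4) (footprint 4.5×12.5) is included at this height (area 56.25 mm²); Merging all regions: only the 4.5×12.5 cube at (6.5, -4) is present, so the union is just that shape — area = 56.25 mm²; the cube at (15, 5.5) is not intersected at this z (z outside [4, 12.5]); Taking the union: only the result so far is present, so the union is just that shape — area = 56.25 mm²; (whole slice rotated 55° about Z — lengths, areas and connectivity unchanged). Checking containment: the cross-section at z = 16.5 is a subset of the cross-section at z = 12.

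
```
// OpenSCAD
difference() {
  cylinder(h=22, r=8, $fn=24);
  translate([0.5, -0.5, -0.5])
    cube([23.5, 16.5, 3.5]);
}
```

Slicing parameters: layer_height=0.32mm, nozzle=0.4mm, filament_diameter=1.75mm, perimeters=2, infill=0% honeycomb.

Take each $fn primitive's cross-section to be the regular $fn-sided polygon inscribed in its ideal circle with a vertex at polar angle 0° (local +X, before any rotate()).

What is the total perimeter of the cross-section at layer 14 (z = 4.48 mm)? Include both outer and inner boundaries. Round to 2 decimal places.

50.12 mm

At z = 4.48 mm: the r=8 cylinder contributes a regular 24-gon of circumradius 8 (perimeter = 2·24·8.000·sin(180°/24) = 50.12 mm); the cube at (0.5, -0.5) is not intersected at this z (z outside [-0.5, 3]); Subtracting the remaining from the first: none of the subtracted shapes is present at this height, so the r=8 cylinder is unchanged — boundary = 50.12 mm. Overall, the cross-section is a single solid region. Total boundary length (outer) = 50.12 mm.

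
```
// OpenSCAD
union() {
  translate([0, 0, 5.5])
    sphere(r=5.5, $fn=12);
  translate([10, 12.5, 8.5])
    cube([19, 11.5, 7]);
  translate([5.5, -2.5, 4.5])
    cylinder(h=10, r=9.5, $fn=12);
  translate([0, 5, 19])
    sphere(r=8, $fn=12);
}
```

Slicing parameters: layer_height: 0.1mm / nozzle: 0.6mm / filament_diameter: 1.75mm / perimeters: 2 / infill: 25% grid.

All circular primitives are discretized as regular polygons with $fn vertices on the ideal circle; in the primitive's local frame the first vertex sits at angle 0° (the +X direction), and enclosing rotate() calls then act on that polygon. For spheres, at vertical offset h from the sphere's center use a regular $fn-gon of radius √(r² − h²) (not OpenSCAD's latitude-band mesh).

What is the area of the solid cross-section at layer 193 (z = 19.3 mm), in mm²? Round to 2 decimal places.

191.73 mm²

At z = 19.3 mm: the sphere is not intersected at this z (|z−center|=13.800 > r=5.5); the cube at (10, 12.5) is absent (z outside [8.5, 15.5]); the cylinder at (5.5, -2.5) does not reach this height (z outside [4.5, 14.5]); the r=8 sphere at (0, 5) contributes a regular 12-gon of circumradius √(8²−0.3²) = 7.994 (area = (12/2)·7.994²·sin(360°/12) = 191.73 mm²); Combining (union): only the r=8 sphere at (0, 5) is present, so the union is just that shape — area = 191.73 mm². Overall, the cross-section is a single solid region. Net area = 191.73 mm².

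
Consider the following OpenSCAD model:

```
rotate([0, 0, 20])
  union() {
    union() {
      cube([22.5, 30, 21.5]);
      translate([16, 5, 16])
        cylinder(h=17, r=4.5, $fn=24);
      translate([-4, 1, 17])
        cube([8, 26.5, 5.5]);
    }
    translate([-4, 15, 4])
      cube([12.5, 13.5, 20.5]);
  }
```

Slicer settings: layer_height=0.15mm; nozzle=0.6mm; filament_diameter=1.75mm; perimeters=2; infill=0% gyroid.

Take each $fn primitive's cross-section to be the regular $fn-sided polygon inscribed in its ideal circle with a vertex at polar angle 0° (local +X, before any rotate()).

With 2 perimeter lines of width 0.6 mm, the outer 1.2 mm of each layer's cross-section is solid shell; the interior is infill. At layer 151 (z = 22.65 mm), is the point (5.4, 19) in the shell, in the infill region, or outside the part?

outside

At z = 22.65 mm: the cube does not reach this height (z outside [0, 21.5]); the cylinder at (16, 5): section is a regular 24-gon, circumradius r=4.5; the cube at (-4, 1) is absent (z outside [17, 22.5]); Merging all regions: only the r=4.5 cylinder at (16, 5) is present, so the union is just that shape — 1 connected region; the cube at (-4, 15) (footprint 12.5×13.5) is included at this height; Combining (union): the 2 present regions are separate (no shared area or edge), so areas and boundary lengths simply add and each stays a separate island — 2 connected regions; (whole slice rotated 20° about Z — lengths, areas and connectivity unchanged). Overall, the cross-section has 2 separate islands. Undo the 20° rotation: the query point maps to (11.573, 16.007) in the un-rotated model frame. The nearest boundary edge runs (8.50, 28.50)→(8.50, 15.00); distance from the point to it = 3.07 mm. The point is not inside any of the regions above, so it lies outside the cross-section (3.07 mm from the nearest boundary).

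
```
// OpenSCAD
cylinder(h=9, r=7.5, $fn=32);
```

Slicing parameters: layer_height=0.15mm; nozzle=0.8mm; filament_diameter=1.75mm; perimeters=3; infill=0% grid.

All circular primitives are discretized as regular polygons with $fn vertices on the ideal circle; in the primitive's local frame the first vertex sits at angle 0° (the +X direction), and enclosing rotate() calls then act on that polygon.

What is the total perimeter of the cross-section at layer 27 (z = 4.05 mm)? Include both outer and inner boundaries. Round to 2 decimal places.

47.05 mm

At z = 4.05 mm: the cylinder: section is a regular 32-gon, circumradius r=7.5 (perimeter = 2·32·7.500·sin(180°/32) = 47.05 mm). Overall, the cross-section is a single solid region. Total boundary length (outer) = 47.05 mm.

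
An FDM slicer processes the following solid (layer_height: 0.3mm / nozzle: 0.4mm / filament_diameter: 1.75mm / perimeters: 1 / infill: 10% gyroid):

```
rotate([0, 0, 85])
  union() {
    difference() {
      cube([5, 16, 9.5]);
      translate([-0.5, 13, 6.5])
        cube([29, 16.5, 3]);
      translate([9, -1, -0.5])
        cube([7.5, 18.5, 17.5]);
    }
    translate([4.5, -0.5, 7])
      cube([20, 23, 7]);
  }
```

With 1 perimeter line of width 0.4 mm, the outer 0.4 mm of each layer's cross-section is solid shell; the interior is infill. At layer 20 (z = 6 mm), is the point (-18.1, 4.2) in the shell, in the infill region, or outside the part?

At z = 6 mm: the cube is present — its section is the full 5×16 rectangle; the cube at (-0.5, 13) does not reach this height (z outside [6.5, 9.5]); the cube at (9, -1) (footprint 7.5×18.5) is included at this height; Subtracting the remaining from the first: starting from the 5×16 cube, the 7.5×18.5 cube at (9, -1) misses the remaining region (no effect) — 1 connected region; the cube at (4.5, -0.5) does not reach this height (z outside [7, 14]); Combining (union): only the result so far is present, so the union is just that shape — 1 connected region; (rotated 85° about Z; rotation is an isometry so areas/perimeters/island counts are preserved). Overall, the cross-section is a single solid region. Undo the 85° rotation: the query point maps to (2.606, 18.397) in the un-rotated model frame. The nearest boundary edge runs (0.00, 16.00)→(5.00, 16.00); distance from the point to it = 2.40 mm. The point is not inside any of the regions above, so it lies outside the cross-section (2.40 mm from the nearest boundary).

outside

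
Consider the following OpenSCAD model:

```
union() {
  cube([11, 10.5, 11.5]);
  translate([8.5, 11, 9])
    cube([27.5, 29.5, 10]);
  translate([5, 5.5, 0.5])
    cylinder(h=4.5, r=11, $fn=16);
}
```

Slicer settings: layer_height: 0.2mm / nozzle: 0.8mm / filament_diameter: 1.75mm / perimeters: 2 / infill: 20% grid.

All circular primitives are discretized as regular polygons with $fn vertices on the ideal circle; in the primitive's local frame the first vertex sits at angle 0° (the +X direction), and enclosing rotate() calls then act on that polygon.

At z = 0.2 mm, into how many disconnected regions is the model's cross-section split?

1

At z = 0.2 mm: the cube (footprint 11×10.5) is included at this height; the cube at (8.5, 11) does not reach this height (z outside [9, 19]); the cylinder at (5, 5.5) is absent (z outside [0.5, 5]); Combining (union): only the 11×10.5 cube is present, so the union is just that shape — 1 connected region. The result has 1 disconnected region.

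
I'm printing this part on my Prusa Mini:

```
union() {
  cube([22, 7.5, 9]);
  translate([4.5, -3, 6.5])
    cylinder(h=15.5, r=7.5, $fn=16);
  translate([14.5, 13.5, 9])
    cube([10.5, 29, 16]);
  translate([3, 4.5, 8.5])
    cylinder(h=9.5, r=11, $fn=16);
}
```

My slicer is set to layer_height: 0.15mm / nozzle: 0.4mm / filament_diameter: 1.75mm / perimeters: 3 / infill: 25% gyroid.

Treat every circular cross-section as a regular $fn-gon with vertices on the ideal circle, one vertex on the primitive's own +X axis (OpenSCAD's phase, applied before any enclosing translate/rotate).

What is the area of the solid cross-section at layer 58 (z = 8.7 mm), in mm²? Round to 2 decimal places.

At z = 8.7 mm: the cube (footprint 22×7.5) is included at this height (area 165.00 mm²); the cylinder at (4.5, -3): section is a regular 16-gon, circumradius r=7.5 (area = (16/2)·7.500²·sin(360°/16) = 172.21 mm²); the cube at (14.5, 13.5) is absent (z outside [9, 25]); the r=11 cylinder at (3, 4.5) gives a regular 16-gon of circumradius 11 (constant along its height) (area = (16/2)·11.000²·sin(360°/16) = 370.44 mm²); Merging all regions: the regions partially overlap — summed areas 707.65 mm² minus the doubly-counted overlap 222.22 mm² gives 485.42 mm² — area = 485.42 mm². Overall, the cross-section is a single solid region. Net area = 485.42 mm².

485.42 mm²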